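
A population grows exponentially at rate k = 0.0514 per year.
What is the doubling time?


Exponential growth: P(t) = P₀ e^(0.0514t). Set P(t)/P₀ = 2: e^(0.0514t) = 2.
Solve: t = ln(2)/0.0514 ≈ 13.49 years.


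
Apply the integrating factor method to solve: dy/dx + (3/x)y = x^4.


P(x) = 3/x ⇒ μ = x^3.
(x^3 y)' = x^7 ⇒ x^3 y = x^8/(8) + C.
Solve for y: y = (1/8)x^5 + C/x^3.


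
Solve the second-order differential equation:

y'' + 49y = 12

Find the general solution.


Homogeneous part: r² + 49 = 0 ⇒ r = ±7i, so y_h = C₁cos(7x) + C₂sin(7x).
Try constant y_p = A; plug in: 49A = 12 ⇒ A = 12/49.
General solution: y = C₁cos(7x) + C₂sin(7x) + 12/49.


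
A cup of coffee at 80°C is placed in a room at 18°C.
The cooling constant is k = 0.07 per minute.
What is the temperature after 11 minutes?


Newton's law: dT/dt = -k(T - T_a) has solution T(t) = T_a + (T₀ - T_a)e^(-kt).
Plug in T_a = 18, T₀ = 80, k = 0.07, t = 11: T(11) = 18 + (62)e^(-0.77) ≈ 46.7°C.


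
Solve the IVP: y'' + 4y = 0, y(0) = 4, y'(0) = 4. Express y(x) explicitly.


Characteristic roots of r² + 4 = 0 are ±2i, so y = C₁cos(2x) + C₂sin(2x).
Apply y(0) = 4: C₁ = 4. Differentiate and apply y'(0) = 4: 2·C₂ = 4, so C₂ = 2.
Particular solution: y = 4cos(2x) + 2sin(2x).


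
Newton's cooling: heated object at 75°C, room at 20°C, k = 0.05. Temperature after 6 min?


Newton's law: dT/dt = -k(T - T_a) has solution T(t) = T_a + (T₀ - T_a)e^(-kt).
Plug in T_a = 20, T₀ = 75, k = 0.05, t = 6: T(6) = 20 + (55)e^(-0.30) ≈ 60.7°C.


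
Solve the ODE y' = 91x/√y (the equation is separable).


Separate: √y dy = 91x dx.
Integrate: (2/3)y^(3/2) = (91/2)x² + C.


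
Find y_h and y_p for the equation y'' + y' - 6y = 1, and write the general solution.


Characteristic roots of r² + r - 6 = 0 are 2, -3.
y_h = C₁e^(2x) + C₂e^(-3x).
Forcing exponent 0 is not a characteristic root; try y_p = A.
Substitute: A·(0 + (1)·0 + (-6)) = A·-6 = 1, so A = -1/6.
General solution: y = C₁e^(2x) + C₂e^(-3x) - 1/6.


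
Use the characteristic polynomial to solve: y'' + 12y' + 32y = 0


Characteristic equation: r² + 12r + 32 = 0.
Factor: (r + 4)(r + 8) = 0 ⇒ r = -4, -8 (distinct real).
General solution: y = C₁e^(-4x) + C₂e^(-8x).


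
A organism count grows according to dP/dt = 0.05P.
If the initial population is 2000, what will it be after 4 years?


The ODE dP/dt = 0.05P has solution P(t) = P(0)e^(0.05t).
Substitute P(0) = 2000 and t = 4: P(4) = 2000 e^(0.20) ≈ 2443.


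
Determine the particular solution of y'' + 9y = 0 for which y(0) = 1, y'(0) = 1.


Characteristic roots of r² + 9 = 0 are ±3i, so y = C₁cos(3x) + C₂sin(3x).
Apply y(0) = 1: C₁ = 1. Differentiate and apply y'(0) = 1: 3·C₂ = 1, so C₂ = 1/3.
Particular solution: y = cos(3x) + (1/3)sin(3x).


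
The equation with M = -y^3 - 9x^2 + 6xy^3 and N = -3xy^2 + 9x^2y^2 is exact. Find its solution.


Check exactness: ∂M/∂y = -3y^2 + 18xy^2 and ∂N/∂x = -3y^2 + 18xy^2; equal, so the equation is exact.
Integrate M with respect to x (treating y as constant): ∫M dx = -xy^3 - 3x^3 + 3x^2y^3 + h(y).
Differentiate w.r.t. y and set equal to N: all terms match, so h'(y) = 0 and h is a constant absorbed into C.
General solution: -xy^3 - 3x^3 + 3x^2y^3 = C.


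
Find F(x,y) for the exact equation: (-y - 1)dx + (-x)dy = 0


Check exactness: ∂M/∂y = -1 and ∂N/∂x = -1; equal, so the equation is exact.
Integrate M with respect to x (treating y as constant): ∫M dx = -xy - x + h(y).
Differentiate w.r.t. y and set equal to N: all terms match, so h'(y) = 0 and h is a constant absorbed into C.
General solution: -xy - x = C.


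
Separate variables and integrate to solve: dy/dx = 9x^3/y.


Separate variables: y dy = 9x^3 dx.
Integrate both sides: y²/2 = (9/4)x^4 + C₀.
Multiply by 2: y² = (9/2)x^4 + C.


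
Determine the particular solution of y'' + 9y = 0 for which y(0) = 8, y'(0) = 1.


Characteristic roots of r² + 9 = 0 are ±3i, so y = C₁cos(3x) + C₂sin(3x).
Apply y(0) = 8: C₁ = 8. Differentiate and apply y'(0) = 1: 3·C₂ = 1, so C₂ = 1/3.
Particular solution: y = 8cos(3x) + (1/3)sin(3x).


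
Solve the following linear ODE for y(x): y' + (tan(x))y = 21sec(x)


P(x) = tan(x) ⇒ μ = e^(∫tan(x)dx) = sec(x).
(sec(x) y)' = 21sec²(x) ⇒ sec(x) y = 21tan(x) + C.
Multiply by cos(x): y = 21sin(x) + C·cos(x).


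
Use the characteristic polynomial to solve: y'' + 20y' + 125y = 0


Characteristic equation: r² + 20r + 125 = 0.
Discriminant is negative; roots r = -10 ± 5i (complex conjugate pair).
General solution uses e^(α x)(C₁ cos(β x) + C₂ sin(β x)): y = e^(-10x)(C₁cos(5x) + C₂sin(5x)).


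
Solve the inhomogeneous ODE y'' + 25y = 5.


Homogeneous part: r² + 25 = 0 ⇒ r = ±5i, so y_h = C₁cos(5x) + C₂sin(5x).
Try constant y_p = A; plug in: 25A = 5 ⇒ A = 1/5.
General solution: y = C₁cos(5x) + C₂sin(5x) + 1/5.


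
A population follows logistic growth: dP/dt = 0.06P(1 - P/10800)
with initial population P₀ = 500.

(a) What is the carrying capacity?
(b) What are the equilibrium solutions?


Logistic ODE dP/dt = 0.06P(1 - P/10800) has equilibria where dP/dt = 0, i.e. P = 0 or P = 10800.
The coefficient (1 - P/K) = 0 when P = K, identifying K = 10800 as the carrying capacity.
(a) K = 10800; (b) equilibria P = 0 and P = 10800.


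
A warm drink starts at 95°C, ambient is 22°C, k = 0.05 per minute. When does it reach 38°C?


From T(t) = T_a + (T₀ - T_a)e^(-kt), set T(t) = 38:
(38 - 22) / (95 - 22) = e^(-0.05t), so t = -ln(0.219)/0.05 ≈ 30.4 minutes.


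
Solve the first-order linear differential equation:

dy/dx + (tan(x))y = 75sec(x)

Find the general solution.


P(x) = tan(x) ⇒ μ = e^(∫tan(x)dx) = sec(x).
(sec(x) y)' = 75sec²(x) ⇒ sec(x) y = 75tan(x) + C.
Multiply by cos(x): y = 75sin(x) + C·cos(x).


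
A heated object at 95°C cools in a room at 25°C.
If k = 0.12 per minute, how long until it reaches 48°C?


From T(t) = T_a + (T₀ - T_a)e^(-kt), set T(t) = 48:
(48 - 25) / (95 - 25) = e^(-0.12t), so t = -ln(0.329)/0.12 ≈ 9.3 minutes.


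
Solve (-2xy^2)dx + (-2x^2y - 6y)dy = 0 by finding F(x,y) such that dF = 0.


Check exactness: ∂M/∂y = -4xy and ∂N/∂x = -4xy; equal, so the equation is exact.
Integrate M with respect to x (treating y as constant): ∫M dx = -x^2y^2 + h(y).
Differentiate w.r.t. y and set equal to N: the x-dependent terms already match, leaving h'(y) = -6y. Integrate: h(y) = -3y^2.
So F(x,y) = -x^2y^2 - 3y^2.
General solution: -x^2y^2 - 3y^2 = C.


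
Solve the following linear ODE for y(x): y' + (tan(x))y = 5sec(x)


P(x) = tan(x) ⇒ μ = e^(∫tan(x)dx) = sec(x).
(sec(x) y)' = 5sec²(x) ⇒ sec(x) y = 5tan(x) + C.
Multiply by cos(x): y = 5sin(x) + C·cos(x).


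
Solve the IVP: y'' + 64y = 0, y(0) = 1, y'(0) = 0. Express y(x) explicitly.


Characteristic roots of r² + 64 = 0 are ±8i, so y = C₁cos(8x) + C₂sin(8x).
Apply y(0) = 1: C₁ = 1. Differentiate and apply y'(0) = 0: 8·C₂ = 0, so C₂ = 0.
Particular solution: y = cos(8x).


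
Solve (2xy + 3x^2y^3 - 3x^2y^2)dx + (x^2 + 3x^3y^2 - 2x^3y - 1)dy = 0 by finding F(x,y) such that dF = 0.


Check exactness: ∂M/∂y = 2x + 9x^2y^2 - 6x^2y and ∂N/∂x = 2x + 9x^2y^2 - 6x^2y; equal, so the equation is exact.
Integrate M with respect to x (treating y as constant): ∫M dx = x^2y + x^3y^3 - x^3y^2 + h(y).
Differentiate w.r.t. y and set equal to N: the x-dependent terms already match, leaving h'(y) = -1. Integrate: h(y) = -y.
So F(x,y) = x^2y + x^3y^3 - x^3y^2 - y.
General solution: x^2y + x^3y^3 - x^3y^2 - y = C.


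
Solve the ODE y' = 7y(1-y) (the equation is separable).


Separate: dy/[y(1-y)] = 7 dx.
Partial fractions: 1/[y(1-y)] = 1/y + 1/(1-y).
Integrate: ln|y/(1-y)| = 7x + C₀.
Solve for y: y = 1/(1 + Ce^(-7x)).


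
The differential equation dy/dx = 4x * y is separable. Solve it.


Separate variables: dy/y = 4x dx.
Integrate: ln|y| = 2x^2 + C₀.
Exponentiate: y = Ce^(2x^2).


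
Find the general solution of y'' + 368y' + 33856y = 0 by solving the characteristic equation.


Characteristic equation: r² + 368r + 33856 = 0, i.e. (r + 184)² = 0.
Repeated root r = -184; include an x factor for the second linearly independent solution.
General solution: y = (C₁ + C₂x)e^(-184x).


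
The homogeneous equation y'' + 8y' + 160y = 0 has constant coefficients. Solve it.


Characteristic equation: r² + 8r + 160 = 0.
Discriminant is negative; roots r = -4 ± 12i (complex conjugate pair).
General solution uses e^(α x)(C₁ cos(β x) + C₂ sin(β x)): y = e^(-4x)(C₁cos(12x) + C₂sin(12x)).


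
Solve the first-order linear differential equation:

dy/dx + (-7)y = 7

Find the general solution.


P(x) = -7 ⇒ μ = e^(-7x).
(μ y)' = 7e^(-7x) ⇒ μ y = -e^(-7x) + C.
Divide by μ: y = -1 + Ce^(7x).


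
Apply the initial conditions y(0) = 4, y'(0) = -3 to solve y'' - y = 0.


Characteristic roots of r² - 1 = 0 are 1, -1.
General solution y = c₁ e^(x) + c₂ e^(-x).
Apply y(0) = 4: c₁ + c₂ = 4. Apply y'(0) = -3: 1 c₁ - 1 c₂ = -3.
Solve: c₁ = 1/2, c₂ = 7/2.
Particular solution: y = (1/2)e^(x) + (7/2)e^(-x).


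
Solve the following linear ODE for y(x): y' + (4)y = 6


P(x) = 4, Q(x) = 6; integrating factor μ = e^(4x).
(μ y)' = 6e^(4x) ⇒ μ y = (3/2)e^(4x) + C.
Divide by μ: y = 3/2 + Ce^(-4x).


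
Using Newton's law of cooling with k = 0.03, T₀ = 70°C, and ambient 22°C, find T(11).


Newton's law: dT/dt = -k(T - T_a) has solution T(t) = T_a + (T₀ - T_a)e^(-kt).
Plug in T_a = 22, T₀ = 70, k = 0.03, t = 11: T(11) = 22 + (48)e^(-0.33) ≈ 56.5°C.


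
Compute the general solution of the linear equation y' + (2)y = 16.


P(x) = 2, Q(x) = 16; integrating factor μ = e^(2x).
(μ y)' = 16e^(2x) ⇒ μ y = 8e^(2x) + C.
Divide by μ: y = 8 + Ce^(-2x).


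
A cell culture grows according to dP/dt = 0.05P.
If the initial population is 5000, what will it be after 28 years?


The ODE dP/dt = 0.05P has solution P(t) = P(0)e^(0.05t).
Substitute P(0) = 5000 and t = 28: P(28) = 5000 e^(1.40) ≈ 20276.


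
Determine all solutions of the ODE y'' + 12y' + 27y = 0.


Characteristic equation: r² + 12r + 27 = 0.
Factor: (r + 3)(r + 9) = 0 ⇒ r = -3, -9 (distinct real).
General solution: y = C₁e^(-3x) + C₂e^(-9x).


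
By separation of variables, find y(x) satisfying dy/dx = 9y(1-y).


Separate: dy/[y(1-y)] = 9 dx.
Partial fractions: 1/[y(1-y)] = 1/y + 1/(1-y).
Integrate: ln|y/(1-y)| = 9x + C₀.
Solve for y: y = 1/(1 + Ce^(-9x)).


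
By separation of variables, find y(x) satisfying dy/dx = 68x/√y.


Separate: √y dy = 68x dx.
Integrate: (2/3)y^(3/2) = 34x² + C.


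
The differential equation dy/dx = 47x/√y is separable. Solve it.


Separate: √y dy = 47x dx.
Integrate: (2/3)y^(3/2) = (47/2)x² + C.


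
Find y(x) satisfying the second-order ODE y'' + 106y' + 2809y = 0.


Characteristic equation: r² + 106r + 2809 = 0, i.e. (r + 53)² = 0.
Repeated root r = -53; include an x factor for the second linearly independent solution.
General solution: y = (C₁ + C₂x)e^(-53x).


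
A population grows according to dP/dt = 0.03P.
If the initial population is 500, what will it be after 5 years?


The ODE dP/dt = 0.03P has solution P(t) = P(0)e^(0.03t).
Substitute P(0) = 500 and t = 5: P(5) = 500 e^(0.15) ≈ 581.


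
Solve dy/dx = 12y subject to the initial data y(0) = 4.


General solution of y' = 12y is y = Ce^(12x).
Apply y(0) = 4: C = 4.
Particular solution: y = 4e^(12x).


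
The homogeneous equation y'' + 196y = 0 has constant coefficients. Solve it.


Characteristic equation: r² + 196 = 0.
Discriminant is negative; roots r = 0 ± 14i (complex conjugate pair).
General solution uses e^(α x)(C₁ cos(β x) + C₂ sin(β x)): y = C₁cos(14x) + C₂sin(14x).


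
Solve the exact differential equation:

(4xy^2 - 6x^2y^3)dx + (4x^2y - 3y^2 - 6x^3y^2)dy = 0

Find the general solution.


Check exactness: ∂M/∂y = 8xy - 18x^2y^2 and ∂N/∂x = 8xy - 18x^2y^2; equal, so the equation is exact.
Integrate M with respect to x (treating y as constant): ∫M dx = 2x^2y^2 - 2x^3y^3 + h(y).
Differentiate w.r.t. y and set equal to N: the x-dependent terms already match, leaving h'(y) = -3y^2. Integrate: h(y) = -y^3.
So F(x,y) = 2x^2y^2 - y^3 - 2x^3y^3.
General solution: 2x^2y^2 - y^3 - 2x^3y^3 = C.


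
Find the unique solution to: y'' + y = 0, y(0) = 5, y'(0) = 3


Characteristic roots of r² + 1 = 0 are ±1i, so y = C₁cos(x) + C₂sin(x).
Apply y(0) = 5: C₁ = 5. Differentiate and apply y'(0) = 3: 1·C₂ = 3, so C₂ = 3.
Particular solution: y = 5cos(x) + 3sin(x).


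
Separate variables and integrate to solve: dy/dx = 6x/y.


Separate variables: y dy = 6x dx.
Integrate both sides: y²/2 = 3x^2 + C₀.
Multiply by 2: y² = 6x^2 + C.


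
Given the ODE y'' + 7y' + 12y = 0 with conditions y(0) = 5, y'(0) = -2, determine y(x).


Characteristic roots of r² + 7r + 12 = 0 are -3, -4.
General solution y = c₁ e^(-3x) + c₂ e^(-4x).
Apply y(0) = 5: c₁ + c₂ = 5. Apply y'(0) = -2: -3 c₁ - 4 c₂ = -2.
Solve: c₁ = 18, c₂ = -13.
Particular solution: y = 18e^(-3x) - 13e^(-4x).


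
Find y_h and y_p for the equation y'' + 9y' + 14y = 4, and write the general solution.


Characteristic roots of r² + 9r + 14 = 0 are -7, -2.
y_h = C₁e^(-7x) + C₂e^(-2x).
Constant forcing; try y_p = A. Then 14A = 4 ⇒ A = 2/7.
General solution: y = C₁e^(-7x) + C₂e^(-2x) + 2/7.


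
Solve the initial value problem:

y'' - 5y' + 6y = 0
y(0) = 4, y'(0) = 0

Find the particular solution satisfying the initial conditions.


Characteristic roots of r² - 5r + 6 = 0 are 2, 3.
General solution y = c₁ e^(2x) + c₂ e^(3x).
Apply y(0) = 4: c₁ + c₂ = 4. Apply y'(0) = 0: 2 c₁ + 3 c₂ = 0.
Solve: c₁ = 12, c₂ = -8.
Particular solution: y = 12e^(2x) - 8e^(3x).


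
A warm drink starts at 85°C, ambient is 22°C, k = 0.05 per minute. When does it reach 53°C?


From T(t) = T_a + (T₀ - T_a)e^(-kt), set T(t) = 53:
(53 - 22) / (85 - 22) = e^(-0.05t), so t = -ln(0.492)/0.05 ≈ 14.2 minutes.


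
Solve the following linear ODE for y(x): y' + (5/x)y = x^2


P(x) = 5/x ⇒ μ = x^5.
(x^5 y)' = x^7 ⇒ x^5 y = x^8/(8) + C.
Solve for y: y = (1/8)x^3 + C/x^5.


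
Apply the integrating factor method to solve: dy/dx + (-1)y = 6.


P(x) = -1 ⇒ μ = e^(-x).
(μ y)' = 6e^(-x) ⇒ μ y = -6e^(-x) + C.
Divide by μ: y = -6 + Ce^(x).


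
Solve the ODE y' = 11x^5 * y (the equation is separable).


Separate variables: dy/y = 11x^5 dx.
Integrate: ln|y| = (11/6)x^6 + C₀.
Exponentiate: y = Ce^((11/6)x^6).


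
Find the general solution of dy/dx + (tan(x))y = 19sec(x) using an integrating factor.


P(x) = tan(x) ⇒ μ = e^(∫tan(x)dx) = sec(x).
(sec(x) y)' = 19sec²(x) ⇒ sec(x) y = 19tan(x) + C.
Multiply by cos(x): y = 19sin(x) + C·cos(x).


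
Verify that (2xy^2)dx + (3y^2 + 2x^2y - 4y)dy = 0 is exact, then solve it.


Check exactness: ∂M/∂y = 4xy and ∂N/∂x = 4xy; equal, so the equation is exact.
Integrate M with respect to x (treating y as constant): ∫M dx = x^2y^2 + h(y).
Differentiate w.r.t. y and set equal to N: the x-dependent terms already match, leaving h'(y) = 3y^2 - 4y. Integrate: h(y) = y^3 - 2y^2.
So F(x,y) = y^3 + x^2y^2 - 2y^2.
General solution: y^3 + x^2y^2 - 2y^2 = C.


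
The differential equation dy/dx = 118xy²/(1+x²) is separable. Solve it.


Separate: dy/y² = 118x/(1+x²) dx.
Integrate LHS: ∫ dy/y² = -1/y.
Integrate RHS via u = 1+x²: 59ln(1+x²) + C.
Result: -1/y = 59ln(1+x²) + C.


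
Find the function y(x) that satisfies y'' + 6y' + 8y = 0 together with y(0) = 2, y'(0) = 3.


Characteristic roots of r² + 6r + 8 = 0 are -4, -2.
General solution y = c₁ e^(-4x) + c₂ e^(-2x).
Apply y(0) = 2: c₁ + c₂ = 2. Apply y'(0) = 3: -4 c₁ - 2 c₂ = 3.
Solve: c₁ = -7/2, c₂ = 11/2.
Particular solution: y = -(7/2)e^(-4x) + (11/2)e^(-2x).


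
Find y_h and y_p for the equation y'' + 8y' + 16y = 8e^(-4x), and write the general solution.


Characteristic polynomial (r + 4)² = 0; repeated root r = -4.
y_h = (C₁ + C₂x)e^(-4x). Forcing matches the repeated root (resonance), so try y_p = Ax² e^(-4x).
Substitute and solve for A: 2A = 8, so A = 4.
General solution: y = (C₁ + C₂x + 4x²)e^(-4x).


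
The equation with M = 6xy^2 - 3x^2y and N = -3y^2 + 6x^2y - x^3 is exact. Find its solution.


Check exactness: ∂M/∂y = 12xy - 3x^2 and ∂N/∂x = 12xy - 3x^2; equal, so the equation is exact.
Integrate M with respect to x (treating y as constant): ∫M dx = 3x^2y^2 - x^3y + h(y).
Differentiate w.r.t. y and set equal to N: the x-dependent terms already match, leaving h'(y) = -3y^2. Integrate: h(y) = -y^3.
So F(x,y) = -y^3 + 3x^2y^2 - x^3y.
General solution: -y^3 + 3x^2y^2 - x^3y = C.


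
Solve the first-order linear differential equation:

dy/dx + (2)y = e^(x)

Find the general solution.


P(x) = 2 ⇒ μ = e^(2x).
(μ y)' = e^(3x) ⇒ μ y = e^(3x)/3 + C.
Divide by μ: y = (1/3)e^(x) + Ce^(-2x).


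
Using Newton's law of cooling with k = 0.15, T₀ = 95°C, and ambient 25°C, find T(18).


Newton's law: dT/dt = -k(T - T_a) has solution T(t) = T_a + (T₀ - T_a)e^(-kt).
Plug in T_a = 25, T₀ = 95, k = 0.15, t = 18: T(18) = 25 + (70)e^(-2.70) ≈ 29.7°C.


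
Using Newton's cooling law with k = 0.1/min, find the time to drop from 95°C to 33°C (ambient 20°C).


From T(t) = T_a + (T₀ - T_a)e^(-kt), set T(t) = 33:
(33 - 20) / (95 - 20) = e^(-0.1t), so t = -ln(0.173)/0.1 ≈ 17.5 minutes.


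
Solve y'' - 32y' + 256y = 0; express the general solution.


Characteristic equation: r² - 32r + 256 = 0, i.e. (r - 16)² = 0.
Repeated root r = 16; include an x factor for the second linearly independent solution.
General solution: y = (C₁ + C₂x)e^(16x).


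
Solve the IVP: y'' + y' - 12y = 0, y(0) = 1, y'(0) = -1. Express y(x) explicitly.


Characteristic roots of r² + r - 12 = 0 are -4, 3.
General solution y = c₁ e^(-4x) + c₂ e^(3x).
Apply y(0) = 1: c₁ + c₂ = 1. Apply y'(0) = -1: -4 c₁ + 3 c₂ = -1.
Solve: c₁ = 4/7, c₂ = 3/7.
Particular solution: y = (4/7)e^(-4x) + (3/7)e^(3x).


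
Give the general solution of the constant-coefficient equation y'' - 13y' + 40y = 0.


Characteristic equation: r² - 13r + 40 = 0.
Factor: (r - 8)(r - 5) = 0 ⇒ r = 8, 5 (distinct real).
General solution: y = C₁e^(8x) + C₂e^(5x).


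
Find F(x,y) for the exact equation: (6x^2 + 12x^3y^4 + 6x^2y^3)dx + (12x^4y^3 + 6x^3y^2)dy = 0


Check exactness: ∂M/∂y = 48x^3y^3 + 18x^2y^2 and ∂N/∂x = 48x^3y^3 + 18x^2y^2; equal, so the equation is exact.
Integrate M with respect to x (treating y as constant): ∫M dx = 2x^3 + 3x^4y^4 + 2x^3y^3 + h(y).
Differentiate w.r.t. y and set equal to N: all terms match, so h'(y) = 0 and h is a constant absorbed into C.
General solution: 2x^3 + 3x^4y^4 + 2x^3y^3 = C.


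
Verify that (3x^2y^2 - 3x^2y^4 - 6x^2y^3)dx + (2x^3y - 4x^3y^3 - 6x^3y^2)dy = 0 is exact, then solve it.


Check exactness: ∂M/∂y = 6x^2y - 12x^2y^3 - 18x^2y^2 and ∂N/∂x = 6x^2y - 12x^2y^3 - 18x^2y^2; equal, so the equation is exact.
Integrate M with respect to x (treating y as constant): ∫M dx = x^3y^2 - x^3y^4 - 2x^3y^3 + h(y).
Differentiate w.r.t. y and set equal to N: all terms match, so h'(y) = 0 and h is a constant absorbed into C.
General solution: x^3y^2 - x^3y^4 - 2x^3y^3 = C.


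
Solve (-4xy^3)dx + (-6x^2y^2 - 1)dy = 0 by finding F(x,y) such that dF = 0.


Check exactness: ∂M/∂y = -12xy^2 and ∂N/∂x = -12xy^2; equal, so the equation is exact.
Integrate M with respect to x (treating y as constant): ∫M dx = -2x^2y^3 + h(y).
Differentiate w.r.t. y and set equal to N: the x-dependent terms already match, leaving h'(y) = -1. Integrate: h(y) = -y.
So F(x,y) = -2x^2y^3 - y.
General solution: -2x^2y^3 - y = C.


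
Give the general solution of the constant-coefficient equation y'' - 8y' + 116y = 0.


Characteristic equation: r² - 8r + 116 = 0.
Discriminant is negative; roots r = 4 ± 10i (complex conjugate pair).
General solution uses e^(α x)(C₁ cos(β x) + C₂ sin(β x)): y = e^(4x)(C₁cos(10x) + C₂sin(10x)).


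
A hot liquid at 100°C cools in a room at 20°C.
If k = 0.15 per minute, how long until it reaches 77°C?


From T(t) = T_a + (T₀ - T_a)e^(-kt), set T(t) = 77:
(77 - 20) / (100 - 20) = e^(-0.15t), so t = -ln(0.713)/0.15 ≈ 2.3 minutes.


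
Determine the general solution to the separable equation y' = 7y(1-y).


Separate: dy/[y(1-y)] = 7 dx.
Partial fractions: 1/[y(1-y)] = 1/y + 1/(1-y).
Integrate: ln|y/(1-y)| = 7x + C₀.
Solve for y: y = 1/(1 + Ce^(-7x)).


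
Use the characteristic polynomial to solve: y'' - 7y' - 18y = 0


Characteristic equation: r² - 7r - 18 = 0.
Factor: (r - 9)(r + 2) = 0 ⇒ r = 9, -2 (distinct real).
General solution: y = C₁e^(9x) + C₂e^(-2x).


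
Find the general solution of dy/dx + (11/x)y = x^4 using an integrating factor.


P(x) = 11/x ⇒ μ = x^11.
(x^11 y)' = x^15 ⇒ x^11 y = x^16/(16) + C.
Solve for y: y = (1/16)x^5 + C/x^11.


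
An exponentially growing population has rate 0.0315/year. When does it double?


Exponential growth: P(t) = P₀ e^(0.0315t). Set P(t)/P₀ = 2: e^(0.0315t) = 2.
Solve: t = ln(2)/0.0315 ≈ 22.00 years.


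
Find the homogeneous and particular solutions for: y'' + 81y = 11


Homogeneous part: r² + 81 = 0 ⇒ r = ±9i, so y_h = C₁cos(9x) + C₂sin(9x).
Try constant y_p = A; plug in: 81A = 11 ⇒ A = 11/81.
General solution: y = C₁cos(9x) + C₂sin(9x) + 11/81.


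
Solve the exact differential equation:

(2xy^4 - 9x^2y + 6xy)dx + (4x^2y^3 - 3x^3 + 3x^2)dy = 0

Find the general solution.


Check exactness: ∂M/∂y = 8xy^3 - 9x^2 + 6x and ∂N/∂x = 8xy^3 - 9x^2 + 6x; equal, so the equation is exact.
Integrate M with respect to x (treating y as constant): ∫M dx = x^2y^4 - 3x^3y + 3x^2y + h(y).
Differentiate w.r.t. y and set equal to N: all terms match, so h'(y) = 0 and h is a constant absorbed into C.
General solution: x^2y^4 - 3x^3y + 3x^2y = C.


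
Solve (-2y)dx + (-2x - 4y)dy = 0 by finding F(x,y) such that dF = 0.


Check exactness: ∂M/∂y = -2 and ∂N/∂x = -2; equal, so the equation is exact.
Integrate M with respect to x (treating y as constant): ∫M dx = -2xy + h(y).
Differentiate w.r.t. y and set equal to N: the x-dependent terms already match, leaving h'(y) = -4y. Integrate: h(y) = -2y^2.
So F(x,y) = -2xy - 2y^2.
General solution: -2xy - 2y^2 = C.


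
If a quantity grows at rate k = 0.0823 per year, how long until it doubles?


Exponential growth: P(t) = P₀ e^(0.0823t). Set P(t)/P₀ = 2: e^(0.0823t) = 2.
Solve: t = ln(2)/0.0823 ≈ 8.42 years.


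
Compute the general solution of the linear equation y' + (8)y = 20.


P(x) = 8, Q(x) = 20; integrating factor μ = e^(8x).
(μ y)' = 20e^(8x) ⇒ μ y = (5/2)e^(8x) + C.
Divide by μ: y = 5/2 + Ce^(-8x).


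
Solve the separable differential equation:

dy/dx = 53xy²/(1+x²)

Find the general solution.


Separate: dy/y² = 53x/(1+x²) dx.
Integrate LHS: ∫ dy/y² = -1/y.
Integrate RHS via u = 1+x²: (53/2)ln(1+x²) + C.
Result: -1/y = (53/2)ln(1+x²) + C.


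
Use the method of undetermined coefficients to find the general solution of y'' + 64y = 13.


Homogeneous part: r² + 64 = 0 ⇒ r = ±8i, so y_h = C₁cos(8x) + C₂sin(8x).
Try constant y_p = A; plug in: 64A = 13 ⇒ A = 13/64.
General solution: y = C₁cos(8x) + C₂sin(8x) + 13/64.


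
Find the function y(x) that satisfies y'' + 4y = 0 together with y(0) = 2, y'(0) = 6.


Characteristic roots of r² + 4 = 0 are ±2i, so y = C₁cos(2x) + C₂sin(2x).
Apply y(0) = 2: C₁ = 2. Differentiate and apply y'(0) = 6: 2·C₂ = 6, so C₂ = 3.
Particular solution: y = 2cos(2x) + 3sin(2x).


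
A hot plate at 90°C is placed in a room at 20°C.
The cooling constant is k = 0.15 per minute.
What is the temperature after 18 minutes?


Newton's law: dT/dt = -k(T - T_a) has solution T(t) = T_a + (T₀ - T_a)e^(-kt).
Plug in T_a = 20, T₀ = 90, k = 0.15, t = 18: T(18) = 20 + (70)e^(-2.70) ≈ 24.7°C.


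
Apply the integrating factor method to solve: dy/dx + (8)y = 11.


P(x) = 8, Q(x) = 11; integrating factor μ = e^(8x).
(μ y)' = 11e^(8x) ⇒ μ y = (11/8)e^(8x) + C.
Divide by μ: y = 11/8 + Ce^(-8x).


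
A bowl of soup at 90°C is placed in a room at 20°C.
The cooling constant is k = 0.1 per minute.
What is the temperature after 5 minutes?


Newton's law: dT/dt = -k(T - T_a) has solution T(t) = T_a + (T₀ - T_a)e^(-kt).
Plug in T_a = 20, T₀ = 90, k = 0.1, t = 5: T(5) = 20 + (70)e^(-0.50) ≈ 62.5°C.


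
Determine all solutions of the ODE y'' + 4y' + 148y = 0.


Characteristic equation: r² + 4r + 148 = 0.
Discriminant is negative; roots r = -2 ± 12i (complex conjugate pair).
General solution uses e^(α x)(C₁ cos(β x) + C₂ sin(β x)): y = e^(-2x)(C₁cos(12x) + C₂sin(12x)).


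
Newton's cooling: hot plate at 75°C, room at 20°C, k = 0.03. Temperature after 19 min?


Newton's law: dT/dt = -k(T - T_a) has solution T(t) = T_a + (T₀ - T_a)e^(-kt).
Plug in T_a = 20, T₀ = 75, k = 0.03, t = 19: T(19) = 20 + (55)e^(-0.57) ≈ 51.1°C.


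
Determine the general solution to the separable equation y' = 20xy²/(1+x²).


Separate: dy/y² = 20x/(1+x²) dx.
Integrate LHS: ∫ dy/y² = -1/y.
Integrate RHS via u = 1+x²: 10ln(1+x²) + C.
Result: -1/y = 10ln(1+x²) + C.


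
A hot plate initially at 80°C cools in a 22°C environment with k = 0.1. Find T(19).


Newton's law: dT/dt = -k(T - T_a) has solution T(t) = T_a + (T₀ - T_a)e^(-kt).
Plug in T_a = 22, T₀ = 80, k = 0.1, t = 19: T(19) = 22 + (58)e^(-1.90) ≈ 30.7°C.


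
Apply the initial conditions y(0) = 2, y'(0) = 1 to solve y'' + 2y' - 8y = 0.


Characteristic roots of r² + 2r - 8 = 0 are 2, -4.
General solution y = c₁ e^(2x) + c₂ e^(-4x).
Apply y(0) = 2: c₁ + c₂ = 2. Apply y'(0) = 1: 2 c₁ - 4 c₂ = 1.
Solve: c₁ = 3/2, c₂ = 1/2.
Particular solution: y = (3/2)e^(2x) + (1/2)e^(-4x).


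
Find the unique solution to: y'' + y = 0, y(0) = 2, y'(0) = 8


Characteristic roots of r² + 1 = 0 are ±1i, so y = C₁cos(x) + C₂sin(x).
Apply y(0) = 2: C₁ = 2. Differentiate and apply y'(0) = 8: 1·C₂ = 8, so C₂ = 8.
Particular solution: y = 2cos(x) + 8sin(x).


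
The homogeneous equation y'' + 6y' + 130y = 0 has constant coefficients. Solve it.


Characteristic equation: r² + 6r + 130 = 0.
Discriminant is negative; roots r = -3 ± 11i (complex conjugate pair).
General solution uses e^(α x)(C₁ cos(β x) + C₂ sin(β x)): y = e^(-3x)(C₁cos(11x) + C₂sin(11x)).


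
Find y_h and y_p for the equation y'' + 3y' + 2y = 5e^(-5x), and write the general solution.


Characteristic roots of r² + 3r + 2 = 0 are -2, -1.
y_h = C₁e^(-2x) + C₂e^(-x).
Forcing exponent -5 is not a characteristic root; try y_p = Ae^(-5x).
Substitute: A·(25 + (3)·-5 + (2)) = A·12 = 5, so A = 5/12.
General solution: y = C₁e^(-2x) + C₂e^(-x) + (5/12)e^(-5x).


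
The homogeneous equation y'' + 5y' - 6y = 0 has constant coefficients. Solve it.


Characteristic equation: r² + 5r - 6 = 0.
Factor: (r - 1)(r + 6) = 0 ⇒ r = 1, -6 (distinct real).
General solution: y = C₁e^(x) + C₂e^(-6x).


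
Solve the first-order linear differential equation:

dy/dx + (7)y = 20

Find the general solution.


P(x) = 7, Q(x) = 20; integrating factor μ = e^(7x).
(μ y)' = 20e^(7x) ⇒ μ y = (20/7)e^(7x) + C.
Divide by μ: y = 20/7 + Ce^(-7x).


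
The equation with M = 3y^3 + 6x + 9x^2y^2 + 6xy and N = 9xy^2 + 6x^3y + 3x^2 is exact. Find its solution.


Check exactness: ∂M/∂y = 9y^2 + 18x^2y + 6x and ∂N/∂x = 9y^2 + 18x^2y + 6x; equal, so the equation is exact.
Integrate M with respect to x (treating y as constant): ∫M dx = 3xy^3 + 3x^2 + 3x^3y^2 + 3x^2y + h(y).
Differentiate w.r.t. y and set equal to N: all terms match, so h'(y) = 0 and h is a constant absorbed into C.
General solution: 3xy^3 + 3x^2 + 3x^3y^2 + 3x^2y = C.


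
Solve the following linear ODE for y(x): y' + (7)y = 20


P(x) = 7, Q(x) = 20; integrating factor μ = e^(7x).
(μ y)' = 20e^(7x) ⇒ μ y = (20/7)e^(7x) + C.
Divide by μ: y = 20/7 + Ce^(-7x).


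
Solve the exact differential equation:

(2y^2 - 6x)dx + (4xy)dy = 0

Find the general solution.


Check exactness: ∂M/∂y = 4y and ∂N/∂x = 4y; equal, so the equation is exact.
Integrate M with respect to x (treating y as constant): ∫M dx = 2xy^2 - 3x^2 + h(y).
Differentiate w.r.t. y and set equal to N: all terms match, so h'(y) = 0 and h is a constant absorbed into C.
General solution: 2xy^2 - 3x^2 = C.


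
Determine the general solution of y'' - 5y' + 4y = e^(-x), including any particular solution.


Characteristic roots of r² - 5r + 4 = 0 are 1, 4.
y_h = C₁e^(x) + C₂e^(4x).
Forcing exponent -1 is not a characteristic root; try y_p = Ae^(-x).
Substitute: A·(1 + (-5)·-1 + (4)) = A·10 = 1, so A = 1/10.
General solution: y = C₁e^(x) + C₂e^(4x) + (1/10)e^(-x).


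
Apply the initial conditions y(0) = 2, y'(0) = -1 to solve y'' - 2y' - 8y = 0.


Characteristic roots of r² - 2r - 8 = 0 are 4, -2.
General solution y = c₁ e^(4x) + c₂ e^(-2x).
Apply y(0) = 2: c₁ + c₂ = 2. Apply y'(0) = -1: 4 c₁ - 2 c₂ = -1.
Solve: c₁ = 1/2, c₂ = 3/2.
Particular solution: y = (1/2)e^(4x) + (3/2)e^(-2x).


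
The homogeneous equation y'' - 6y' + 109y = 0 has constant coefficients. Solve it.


Characteristic equation: r² - 6r + 109 = 0.
Discriminant is negative; roots r = 3 ± 10i (complex conjugate pair).
General solution uses e^(α x)(C₁ cos(β x) + C₂ sin(β x)): y = e^(3x)(C₁cos(10x) + C₂sin(10x)).


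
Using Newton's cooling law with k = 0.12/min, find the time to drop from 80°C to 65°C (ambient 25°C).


From T(t) = T_a + (T₀ - T_a)e^(-kt), set T(t) = 65:
(65 - 25) / (80 - 25) = e^(-0.12t), so t = -ln(0.727)/0.12 ≈ 2.7 minutes.


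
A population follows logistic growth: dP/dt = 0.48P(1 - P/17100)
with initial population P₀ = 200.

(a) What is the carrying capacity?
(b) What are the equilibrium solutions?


Logistic ODE dP/dt = 0.48P(1 - P/17100) has equilibria where dP/dt = 0, i.e. P = 0 or P = 17100.
The coefficient (1 - P/K) = 0 when P = K, identifying K = 17100 as the carrying capacity.
(a) K = 17100; (b) equilibria P = 0 and P = 17100.


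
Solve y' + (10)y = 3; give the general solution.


P(x) = 10, Q(x) = 3; integrating factor μ = e^(10x).
(μ y)' = 3e^(10x) ⇒ μ y = (3/10)e^(10x) + C.
Divide by μ: y = 3/10 + Ce^(-10x).


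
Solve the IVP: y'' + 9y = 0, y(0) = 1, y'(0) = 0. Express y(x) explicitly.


Characteristic roots of r² + 9 = 0 are ±3i, so y = C₁cos(3x) + C₂sin(3x).
Apply y(0) = 1: C₁ = 1. Differentiate and apply y'(0) = 0: 3·C₂ = 0, so C₂ = 0.
Particular solution: y = cos(3x).


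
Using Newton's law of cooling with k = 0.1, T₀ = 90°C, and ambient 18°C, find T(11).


Newton's law: dT/dt = -k(T - T_a) has solution T(t) = T_a + (T₀ - T_a)e^(-kt).
Plug in T_a = 18, T₀ = 90, k = 0.1, t = 11: T(11) = 18 + (72)e^(-1.10) ≈ 42.0°C.


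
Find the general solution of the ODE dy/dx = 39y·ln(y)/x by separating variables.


Separate: dy/[y ln(y)] = 39 dx/x.
Substitute u = ln(y): du/u = 39 dx/x.
Integrate: ln|ln(y)| = 39ln|x| + C₀, hence ln(y) = C·x^39.


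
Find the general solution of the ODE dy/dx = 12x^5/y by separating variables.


Separate variables: y dy = 12x^5 dx.
Integrate both sides: y²/2 = 2x^6 + C₀.
Multiply by 2: y² = 4x^6 + C.


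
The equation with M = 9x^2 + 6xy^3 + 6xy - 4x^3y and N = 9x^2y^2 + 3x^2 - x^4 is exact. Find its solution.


Check exactness: ∂M/∂y = 18xy^2 + 6x - 4x^3 and ∂N/∂x = 18xy^2 + 6x - 4x^3; equal, so the equation is exact.
Integrate M with respect to x (treating y as constant): ∫M dx = 3x^3 + 3x^2y^3 + 3x^2y - x^4y + h(y).
Differentiate w.r.t. y and set equal to N: all terms match, so h'(y) = 0 and h is a constant absorbed into C.
General solution: 3x^3 + 3x^2y^3 + 3x^2y - x^4y = C.


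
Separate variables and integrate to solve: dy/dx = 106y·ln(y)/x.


Separate: dy/[y ln(y)] = 106 dx/x.
Substitute u = ln(y): du/u = 106 dx/x.
Integrate: ln|ln(y)| = 106ln|x| + C₀, hence ln(y) = C·x^106.


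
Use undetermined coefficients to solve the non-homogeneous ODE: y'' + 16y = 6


Homogeneous part: r² + 16 = 0 ⇒ r = ±4i, so y_h = C₁cos(4x) + C₂sin(4x).
Try constant y_p = A; plug in: 16A = 6 ⇒ A = 3/8.
General solution: y = C₁cos(4x) + C₂sin(4x) + 3/8.


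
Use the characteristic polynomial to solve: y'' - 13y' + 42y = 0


Characteristic equation: r² - 13r + 42 = 0.
Factor: (r - 6)(r - 7) = 0 ⇒ r = 6, 7 (distinct real).
General solution: y = C₁e^(6x) + C₂e^(7x).


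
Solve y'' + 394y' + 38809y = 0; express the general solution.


Characteristic equation: r² + 394r + 38809 = 0, i.e. (r + 197)² = 0.
Repeated root r = -197; include an x factor for the second linearly independent solution.
General solution: y = (C₁ + C₂x)e^(-197x).


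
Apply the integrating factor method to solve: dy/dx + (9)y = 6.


P(x) = 9, Q(x) = 6; integrating factor μ = e^(9x).
(μ y)' = 6e^(9x) ⇒ μ y = (2/3)e^(9x) + C.
Divide by μ: y = 2/3 + Ce^(-9x).


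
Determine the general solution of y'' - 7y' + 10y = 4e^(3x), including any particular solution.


Characteristic roots of r² - 7r + 10 = 0 are 5, 2.
y_h = C₁e^(5x) + C₂e^(2x).
Forcing exponent 3 is not a characteristic root; try y_p = Ae^(3x).
Substitute: A·(9 + (-7)·3 + (10)) = A·-2 = 4, so A = -2.
General solution: y = C₁e^(5x) + C₂e^(2x) - 2e^(3x).


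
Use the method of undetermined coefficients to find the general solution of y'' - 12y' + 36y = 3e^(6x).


Characteristic polynomial (r - 6)² = 0; repeated root r = 6.
y_h = (C₁ + C₂x)e^(6x). Forcing matches the repeated root (resonance), so try y_p = Ax² e^(6x).
Substitute and solve for A: 2A = 3, so A = 3/2.
General solution: y = (C₁ + C₂x + (3/2)x²)e^(6x).


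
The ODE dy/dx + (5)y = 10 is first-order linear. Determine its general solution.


P(x) = 5, Q(x) = 10; integrating factor μ = e^(5x).
(μ y)' = 10e^(5x) ⇒ μ y = 2e^(5x) + C.
Divide by μ: y = 2 + Ce^(-5x).


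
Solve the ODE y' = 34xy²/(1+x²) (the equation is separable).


Separate: dy/y² = 34x/(1+x²) dx.
Integrate LHS: ∫ dy/y² = -1/y.
Integrate RHS via u = 1+x²: 17ln(1+x²) + C.
Result: -1/y = 17ln(1+x²) + C.


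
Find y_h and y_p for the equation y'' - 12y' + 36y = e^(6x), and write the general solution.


Characteristic polynomial (r - 6)² = 0; repeated root r = 6.
y_h = (C₁ + C₂x)e^(6x). Forcing matches the repeated root (resonance), so try y_p = Ax² e^(6x).
Substitute and solve for A: 2A = 1, so A = 1/2.
General solution: y = (C₁ + C₂x + (1/2)x²)e^(6x).


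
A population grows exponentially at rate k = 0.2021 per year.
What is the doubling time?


Exponential growth: P(t) = P₀ e^(0.2021t). Set P(t)/P₀ = 2: e^(0.2021t) = 2.
Solve: t = ln(2)/0.2021 ≈ 3.43 years.


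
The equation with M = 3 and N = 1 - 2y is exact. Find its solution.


Check exactness: ∂M/∂y = 0 and ∂N/∂x = 0; equal, so the equation is exact.
Integrate M with respect to x (treating y as constant): ∫M dx = 3x + h(y).
Differentiate w.r.t. y and set equal to N: the x-dependent terms already match, leaving h'(y) = 1 - 2y. Integrate: h(y) = y - y^2.
So F(x,y) = 3x + y - y^2.
General solution: 3x + y - y^2 = C.


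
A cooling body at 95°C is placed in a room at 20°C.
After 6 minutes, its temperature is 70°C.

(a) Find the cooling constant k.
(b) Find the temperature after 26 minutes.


Newton's law: T(t) = T_a + (T₀ - T_a)e^(-kt).
(a) Use T(6) = 70: (70 - 20)/(95 - 20) = e^(-k·6), so k = -ln(0.667)/6 ≈ 0.0676.
(b) Apply k to t = 26: T(26) = 20 + (75)e^(-1.757) ≈ 32.9°C.


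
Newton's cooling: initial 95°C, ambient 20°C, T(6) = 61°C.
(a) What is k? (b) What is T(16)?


Newton's law: T(t) = T_a + (T₀ - T_a)e^(-kt).
(a) Use T(6) = 61: (61 - 20)/(95 - 20) = e^(-k·6), so k = -ln(0.547)/6 ≈ 0.1007.
(b) Apply k to t = 16: T(16) = 20 + (75)e^(-1.610) ≈ 35.0°C.


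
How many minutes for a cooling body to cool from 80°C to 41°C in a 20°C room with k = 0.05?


From T(t) = T_a + (T₀ - T_a)e^(-kt), set T(t) = 41:
(41 - 20) / (80 - 20) = e^(-0.05t), so t = -ln(0.350)/0.05 ≈ 21.0 minutes.


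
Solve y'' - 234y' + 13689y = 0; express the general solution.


Characteristic equation: r² - 234r + 13689 = 0, i.e. (r - 117)² = 0.
Repeated root r = 117; include an x factor for the second linearly independent solution.
General solution: y = (C₁ + C₂x)e^(117x).


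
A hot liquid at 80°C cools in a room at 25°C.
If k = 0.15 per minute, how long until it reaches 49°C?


From T(t) = T_a + (T₀ - T_a)e^(-kt), set T(t) = 49:
(49 - 25) / (80 - 25) = e^(-0.15t), so t = -ln(0.436)/0.15 ≈ 5.5 minutes.


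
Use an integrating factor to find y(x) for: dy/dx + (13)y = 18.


P(x) = 13, Q(x) = 18; integrating factor μ = e^(13x).
(μ y)' = 18e^(13x) ⇒ μ y = (18/13)e^(13x) + C.
Divide by μ: y = 18/13 + Ce^(-13x).


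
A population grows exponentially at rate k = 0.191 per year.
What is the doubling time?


Exponential growth: P(t) = P₀ e^(0.191t). Set P(t)/P₀ = 2: e^(0.191t) = 2.
Solve: t = ln(2)/0.191 ≈ 3.63 years.


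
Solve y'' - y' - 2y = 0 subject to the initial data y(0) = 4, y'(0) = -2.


Characteristic roots of r² - r - 2 = 0 are -1, 2.
General solution y = c₁ e^(-x) + c₂ e^(2x).
Apply y(0) = 4: c₁ + c₂ = 4. Apply y'(0) = -2: -1 c₁ + 2 c₂ = -2.
Solve: c₁ = 10/3, c₂ = 2/3.
Particular solution: y = (10/3)e^(-x) + (2/3)e^(2x).


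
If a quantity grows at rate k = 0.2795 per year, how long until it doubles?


Exponential growth: P(t) = P₀ e^(0.2795t). Set P(t)/P₀ = 2: e^(0.2795t) = 2.
Solve: t = ln(2)/0.2795 ≈ 2.48 years.


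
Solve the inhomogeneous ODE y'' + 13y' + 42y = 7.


Characteristic roots of r² + 13r + 42 = 0 are -7, -6.
y_h = C₁e^(-7x) + C₂e^(-6x).
Constant forcing; try y_p = A. Then 42A = 7 ⇒ A = 1/6.
General solution: y = C₁e^(-7x) + C₂e^(-6x) + 1/6.


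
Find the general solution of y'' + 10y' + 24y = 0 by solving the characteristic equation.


Characteristic equation: r² + 10r + 24 = 0.
Factor: (r + 4)(r + 6) = 0 ⇒ r = -4, -6 (distinct real).
General solution: y = C₁e^(-4x) + C₂e^(-6x).


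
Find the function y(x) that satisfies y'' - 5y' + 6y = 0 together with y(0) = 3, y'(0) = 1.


Characteristic roots of r² - 5r + 6 = 0 are 3, 2.
General solution y = c₁ e^(3x) + c₂ e^(2x).
Apply y(0) = 3: c₁ + c₂ = 3. Apply y'(0) = 1: 3 c₁ + 2 c₂ = 1.
Solve: c₁ = -5, c₂ = 8.
Particular solution: y = -5e^(3x) + 8e^(2x).


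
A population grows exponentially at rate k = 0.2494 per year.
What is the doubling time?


Exponential growth: P(t) = P₀ e^(0.2494t). Set P(t)/P₀ = 2: e^(0.2494t) = 2.
Solve: t = ln(2)/0.2494 ≈ 2.78 years.


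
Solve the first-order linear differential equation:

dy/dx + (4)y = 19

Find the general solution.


P(x) = 4, Q(x) = 19; integrating factor μ = e^(4x).
(μ y)' = 19e^(4x) ⇒ μ y = (19/4)e^(4x) + C.
Divide by μ: y = 19/4 + Ce^(-4x).


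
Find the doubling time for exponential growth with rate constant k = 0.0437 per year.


Exponential growth: P(t) = P₀ e^(0.0437t). Set P(t)/P₀ = 2: e^(0.0437t) = 2.
Solve: t = ln(2)/0.0437 ≈ 15.86 years.


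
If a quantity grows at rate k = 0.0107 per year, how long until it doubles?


Exponential growth: P(t) = P₀ e^(0.0107t). Set P(t)/P₀ = 2: e^(0.0107t) = 2.
Solve: t = ln(2)/0.0107 ≈ 64.78 years.


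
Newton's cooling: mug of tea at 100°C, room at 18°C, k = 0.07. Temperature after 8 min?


Newton's law: dT/dt = -k(T - T_a) has solution T(t) = T_a + (T₀ - T_a)e^(-kt).
Plug in T_a = 18, T₀ = 100, k = 0.07, t = 8: T(8) = 18 + (82)e^(-0.56) ≈ 64.8°C.
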